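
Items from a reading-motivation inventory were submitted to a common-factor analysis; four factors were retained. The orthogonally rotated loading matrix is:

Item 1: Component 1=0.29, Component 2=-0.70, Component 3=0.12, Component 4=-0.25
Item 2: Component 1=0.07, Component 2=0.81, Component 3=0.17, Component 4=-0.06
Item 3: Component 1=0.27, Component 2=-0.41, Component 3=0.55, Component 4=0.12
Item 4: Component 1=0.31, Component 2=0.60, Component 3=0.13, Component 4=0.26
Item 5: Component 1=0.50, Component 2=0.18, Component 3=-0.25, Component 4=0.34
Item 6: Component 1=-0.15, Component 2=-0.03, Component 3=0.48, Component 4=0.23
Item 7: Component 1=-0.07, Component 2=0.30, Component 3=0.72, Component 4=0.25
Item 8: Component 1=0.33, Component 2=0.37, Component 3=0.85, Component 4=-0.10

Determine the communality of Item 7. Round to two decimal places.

h² = (-0.07)² + 0.30² + 0.72² + 0.25² = 0.0049 + 0.0900 + 0.5184 + 0.0625 = 0.6758

0.68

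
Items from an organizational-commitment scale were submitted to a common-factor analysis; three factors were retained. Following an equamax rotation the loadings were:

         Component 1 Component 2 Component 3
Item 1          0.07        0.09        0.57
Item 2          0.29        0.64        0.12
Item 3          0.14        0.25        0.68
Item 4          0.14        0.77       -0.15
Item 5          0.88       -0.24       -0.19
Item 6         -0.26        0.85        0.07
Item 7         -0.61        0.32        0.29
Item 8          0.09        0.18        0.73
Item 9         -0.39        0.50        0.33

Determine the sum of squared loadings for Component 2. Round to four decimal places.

2.2380

SS loadings for Component 2 = 0.09² + 0.64² + 0.25² + 0.77² + (-0.24)² + 0.85² + 0.32² + 0.18² + 0.50² = 0.0081 + 0.4096 + 0.0625 + 0.5929 + 0.0576 + 0.7225 + 0.1024 + 0.0324 + 0.2500 = 2.2380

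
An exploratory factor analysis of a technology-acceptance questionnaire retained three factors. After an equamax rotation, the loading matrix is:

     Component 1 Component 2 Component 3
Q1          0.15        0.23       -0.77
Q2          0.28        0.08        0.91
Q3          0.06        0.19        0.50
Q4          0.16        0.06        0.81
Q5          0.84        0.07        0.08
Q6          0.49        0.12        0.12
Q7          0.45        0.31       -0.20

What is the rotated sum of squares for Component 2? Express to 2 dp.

SS loadings for Component 2 = 0.23² + 0.08² + 0.19² + 0.06² + 0.07² + 0.12² + 0.31² = 0.0529 + 0.0064 + 0.0361 + 0.0036 + 0.0049 + 0.0144 + 0.0961 = 0.2144

0.21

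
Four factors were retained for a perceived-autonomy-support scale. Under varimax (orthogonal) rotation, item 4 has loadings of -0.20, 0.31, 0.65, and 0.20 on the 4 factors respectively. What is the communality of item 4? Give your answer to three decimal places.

h² = (-0.20)² + 0.31² + 0.65² + 0.20² = 0.0400 + 0.0961 + 0.4225 + 0.0400 = 0.5986

0.599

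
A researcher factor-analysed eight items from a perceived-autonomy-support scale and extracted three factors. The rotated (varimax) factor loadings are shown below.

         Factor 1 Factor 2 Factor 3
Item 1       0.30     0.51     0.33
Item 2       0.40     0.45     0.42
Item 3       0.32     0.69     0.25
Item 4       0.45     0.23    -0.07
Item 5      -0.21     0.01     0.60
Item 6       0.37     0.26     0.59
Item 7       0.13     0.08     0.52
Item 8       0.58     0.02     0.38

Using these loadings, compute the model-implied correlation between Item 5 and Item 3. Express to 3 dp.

r̂ = Σ λ_i·λ_j across factors = (-0.21)(0.32) + (0.01)(0.69) + (0.60)(0.25)
  = -0.0672 +0.0069 +0.1500 = 0.0897

0.090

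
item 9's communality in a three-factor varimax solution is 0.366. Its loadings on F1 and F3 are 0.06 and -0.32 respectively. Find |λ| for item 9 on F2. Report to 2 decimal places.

0.51

Under orthogonal rotation h² = Σλ², so λ_F2² = h² − (0.1060) = 0.366 − 0.1060 = 0.2600.
|λ| = √0.2600 = 0.5099.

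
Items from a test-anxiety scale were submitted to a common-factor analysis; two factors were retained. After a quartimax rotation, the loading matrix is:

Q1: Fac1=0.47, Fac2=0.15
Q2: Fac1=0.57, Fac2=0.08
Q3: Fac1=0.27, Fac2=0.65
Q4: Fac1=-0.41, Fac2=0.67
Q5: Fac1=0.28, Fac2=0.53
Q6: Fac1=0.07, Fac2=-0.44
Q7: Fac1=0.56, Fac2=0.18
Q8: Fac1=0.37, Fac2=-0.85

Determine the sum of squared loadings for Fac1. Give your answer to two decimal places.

1.32

SS loadings for Fac1 = 0.47² + 0.57² + 0.27² + (-0.41)² + 0.28² + 0.07² + 0.56² + 0.37² = 0.2209 + 0.3249 + 0.0729 + 0.1681 + 0.0784 + 0.0049 + 0.3136 + 0.1369 = 1.3206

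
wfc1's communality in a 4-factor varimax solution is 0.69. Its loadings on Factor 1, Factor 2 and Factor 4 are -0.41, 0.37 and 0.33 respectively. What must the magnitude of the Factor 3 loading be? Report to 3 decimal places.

0.525

Under orthogonal rotation h² = Σλ², so λ_Factor 3² = h² − (0.4139) = 0.69 − 0.4139 = 0.2761.
|λ| = √0.2761 = 0.5255.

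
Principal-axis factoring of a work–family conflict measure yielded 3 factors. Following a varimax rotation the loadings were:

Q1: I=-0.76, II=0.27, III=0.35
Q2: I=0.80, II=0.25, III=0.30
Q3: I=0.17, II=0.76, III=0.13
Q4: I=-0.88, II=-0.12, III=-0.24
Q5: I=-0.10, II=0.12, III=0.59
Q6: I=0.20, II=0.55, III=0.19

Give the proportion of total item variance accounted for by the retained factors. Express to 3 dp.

SS loadings by factor: 2.0709, 1.0443, 0.6712; total = 3.7864.
Total variance with 6 standardized items is 6, so the solution explains 3.7864/6 = 0.6311.

0.631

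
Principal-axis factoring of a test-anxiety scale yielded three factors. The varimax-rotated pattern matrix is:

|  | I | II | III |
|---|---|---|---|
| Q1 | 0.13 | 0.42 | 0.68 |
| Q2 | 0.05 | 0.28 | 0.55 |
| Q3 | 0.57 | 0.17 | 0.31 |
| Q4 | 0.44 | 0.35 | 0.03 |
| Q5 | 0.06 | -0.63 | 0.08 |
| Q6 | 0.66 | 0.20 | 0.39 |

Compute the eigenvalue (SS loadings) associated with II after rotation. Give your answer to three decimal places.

0.843

SS loadings for II = 0.42² + 0.28² + 0.17² + 0.35² + (-0.63)² + 0.20² = 0.1764 + 0.0784 + 0.0289 + 0.1225 + 0.3969 + 0.0400 = 0.8431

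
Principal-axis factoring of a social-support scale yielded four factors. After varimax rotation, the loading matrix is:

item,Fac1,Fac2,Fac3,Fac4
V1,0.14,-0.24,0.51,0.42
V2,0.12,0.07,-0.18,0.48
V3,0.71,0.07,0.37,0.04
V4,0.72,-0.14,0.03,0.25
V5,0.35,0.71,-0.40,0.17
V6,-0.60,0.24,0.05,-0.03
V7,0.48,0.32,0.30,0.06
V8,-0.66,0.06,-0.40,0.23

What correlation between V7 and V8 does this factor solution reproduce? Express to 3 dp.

-0.404

r̂ = Σ λ_i·λ_j across factors = (0.48)(-0.66) + (0.32)(0.06) + (0.30)(-0.40) + (0.06)(0.23)
  = -0.3168 +0.0192 -0.1200 +0.0138 = -0.4038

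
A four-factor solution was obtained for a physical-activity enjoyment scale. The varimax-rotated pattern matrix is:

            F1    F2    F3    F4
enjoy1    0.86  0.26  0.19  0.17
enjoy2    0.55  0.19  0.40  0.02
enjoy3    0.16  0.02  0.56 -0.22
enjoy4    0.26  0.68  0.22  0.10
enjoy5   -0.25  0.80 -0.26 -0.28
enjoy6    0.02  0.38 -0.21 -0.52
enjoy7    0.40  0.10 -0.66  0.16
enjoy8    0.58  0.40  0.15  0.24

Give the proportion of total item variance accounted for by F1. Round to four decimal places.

0.2118

SS loadings for F1 = 0.86² + 0.55² + 0.16² + 0.26² + (-0.25)² + 0.02² + 0.40² + 0.58² = 1.6946
Proportion of variance = 1.6946 / 8 = 0.2118.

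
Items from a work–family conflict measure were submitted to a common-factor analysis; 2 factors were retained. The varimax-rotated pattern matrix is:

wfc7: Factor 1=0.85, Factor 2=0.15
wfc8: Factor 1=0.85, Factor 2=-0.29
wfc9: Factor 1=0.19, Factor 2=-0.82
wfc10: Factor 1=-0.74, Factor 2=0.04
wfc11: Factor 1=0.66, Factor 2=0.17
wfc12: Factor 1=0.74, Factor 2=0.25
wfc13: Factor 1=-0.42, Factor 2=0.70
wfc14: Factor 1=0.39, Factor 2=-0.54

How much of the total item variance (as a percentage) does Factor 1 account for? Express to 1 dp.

SS loadings for Factor 1 = 0.85² + 0.85² + 0.19² + (-0.74)² + 0.66² + 0.74² + (-0.42)² + 0.39² = 3.3404
With 8 standardized items, total variance = 8. Proportion = 3.3404/8 = 0.4175 → 41.75%.

41.8%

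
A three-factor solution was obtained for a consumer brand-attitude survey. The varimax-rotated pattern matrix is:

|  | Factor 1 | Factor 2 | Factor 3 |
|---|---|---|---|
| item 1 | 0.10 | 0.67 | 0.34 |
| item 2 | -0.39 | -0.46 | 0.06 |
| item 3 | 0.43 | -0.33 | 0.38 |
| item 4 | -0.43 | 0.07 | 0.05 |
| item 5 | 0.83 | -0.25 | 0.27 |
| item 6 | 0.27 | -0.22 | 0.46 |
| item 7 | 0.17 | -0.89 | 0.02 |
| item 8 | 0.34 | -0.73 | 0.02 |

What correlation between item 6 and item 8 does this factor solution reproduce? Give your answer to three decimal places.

0.262

r̂ = Σ λ_i·λ_j across factors = (0.27)(0.34) + (-0.22)(-0.73) + (0.46)(0.02)
  = +0.0918 +0.1606 +0.0092 = 0.2616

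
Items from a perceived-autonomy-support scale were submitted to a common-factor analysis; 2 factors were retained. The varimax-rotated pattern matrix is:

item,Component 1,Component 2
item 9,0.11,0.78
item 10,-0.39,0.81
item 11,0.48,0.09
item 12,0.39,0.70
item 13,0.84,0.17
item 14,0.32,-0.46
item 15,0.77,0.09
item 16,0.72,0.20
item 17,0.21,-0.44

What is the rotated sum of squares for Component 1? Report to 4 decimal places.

2.5101

SS loadings for Component 1 = 0.11² + (-0.39)² + 0.48² + 0.39² + 0.84² + 0.32² + 0.77² + 0.72² + 0.21² = 0.0121 + 0.1521 + 0.2304 + 0.1521 + 0.7056 + 0.1024 + 0.5929 + 0.5184 + 0.0441 = 2.5101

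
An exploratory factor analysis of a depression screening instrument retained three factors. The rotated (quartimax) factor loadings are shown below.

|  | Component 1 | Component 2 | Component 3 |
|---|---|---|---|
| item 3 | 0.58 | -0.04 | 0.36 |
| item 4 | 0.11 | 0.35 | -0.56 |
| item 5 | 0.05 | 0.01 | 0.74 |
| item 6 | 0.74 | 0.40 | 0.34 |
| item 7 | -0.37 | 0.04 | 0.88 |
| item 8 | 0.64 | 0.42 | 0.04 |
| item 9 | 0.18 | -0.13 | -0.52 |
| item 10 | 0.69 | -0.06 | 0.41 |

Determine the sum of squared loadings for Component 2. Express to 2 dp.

0.48

SS loadings for Component 2 = (-0.04)² + 0.35² + 0.01² + 0.40² + 0.04² + 0.42² + (-0.13)² + (-0.06)² = 0.0016 + 0.1225 + 0.0001 + 0.1600 + 0.0016 + 0.1764 + 0.0169 + 0.0036 = 0.4827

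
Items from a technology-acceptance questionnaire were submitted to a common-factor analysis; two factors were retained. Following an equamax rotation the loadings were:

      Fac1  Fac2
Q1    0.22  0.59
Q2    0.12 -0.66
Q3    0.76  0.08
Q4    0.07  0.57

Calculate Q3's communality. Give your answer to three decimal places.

0.584

h² = 0.76² + 0.08² = 0.5776 + 0.0064 = 0.5840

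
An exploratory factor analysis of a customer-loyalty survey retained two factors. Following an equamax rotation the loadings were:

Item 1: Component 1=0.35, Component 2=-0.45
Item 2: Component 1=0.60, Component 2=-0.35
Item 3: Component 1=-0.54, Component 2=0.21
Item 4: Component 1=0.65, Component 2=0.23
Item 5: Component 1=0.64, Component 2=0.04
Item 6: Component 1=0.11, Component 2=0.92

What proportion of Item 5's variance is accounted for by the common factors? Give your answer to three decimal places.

h² = 0.64² + 0.04² = 0.4096 + 0.0016 = 0.4112

0.411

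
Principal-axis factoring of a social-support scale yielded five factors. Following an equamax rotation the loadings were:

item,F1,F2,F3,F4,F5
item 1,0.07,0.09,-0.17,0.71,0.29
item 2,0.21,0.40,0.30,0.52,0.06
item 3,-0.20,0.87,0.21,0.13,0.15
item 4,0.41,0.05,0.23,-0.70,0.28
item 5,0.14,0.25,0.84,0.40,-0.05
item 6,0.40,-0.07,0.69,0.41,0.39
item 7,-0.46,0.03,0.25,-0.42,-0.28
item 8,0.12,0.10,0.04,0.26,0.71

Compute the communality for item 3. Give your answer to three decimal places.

h² = (-0.20)² + 0.87² + 0.21² + 0.13² + 0.15² = 0.0400 + 0.7569 + 0.0441 + 0.0169 + 0.0225 = 0.8804

0.880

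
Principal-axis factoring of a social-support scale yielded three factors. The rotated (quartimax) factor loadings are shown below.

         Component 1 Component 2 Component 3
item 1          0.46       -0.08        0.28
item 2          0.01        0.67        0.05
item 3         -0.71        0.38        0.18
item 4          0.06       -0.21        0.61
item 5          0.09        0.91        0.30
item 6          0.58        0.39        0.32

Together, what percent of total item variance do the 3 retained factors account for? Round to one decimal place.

Communalities: 0.2964, 0.4515, 0.6809, 0.4198, 0.9262, 0.5909; Σh² = 3.3657.
Total variance with 6 standardized items is 6, so the solution explains 3.3657/6 = 0.5609 = 56.09%.

56.1%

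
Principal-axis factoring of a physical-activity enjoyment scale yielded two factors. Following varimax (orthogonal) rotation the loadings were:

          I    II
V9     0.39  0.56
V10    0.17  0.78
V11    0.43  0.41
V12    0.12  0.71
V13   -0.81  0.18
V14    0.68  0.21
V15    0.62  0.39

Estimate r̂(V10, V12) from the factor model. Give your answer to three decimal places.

r̂ = Σ λ_i·λ_j across factors = (0.17)(0.12) + (0.78)(0.71)
  = +0.0204 +0.5538 = 0.5742

0.574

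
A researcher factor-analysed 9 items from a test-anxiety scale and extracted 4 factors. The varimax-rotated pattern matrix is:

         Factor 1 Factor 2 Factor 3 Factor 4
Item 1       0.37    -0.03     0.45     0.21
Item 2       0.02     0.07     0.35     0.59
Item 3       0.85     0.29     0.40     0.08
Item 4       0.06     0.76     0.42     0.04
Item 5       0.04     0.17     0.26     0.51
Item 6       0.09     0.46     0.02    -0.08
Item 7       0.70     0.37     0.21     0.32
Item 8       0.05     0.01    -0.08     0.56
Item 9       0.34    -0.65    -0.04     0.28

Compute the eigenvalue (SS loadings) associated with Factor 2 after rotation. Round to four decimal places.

SS loadings for Factor 2 = (-0.03)² + 0.07² + 0.29² + 0.76² + 0.17² + 0.46² + 0.37² + 0.01² + (-0.65)² = 0.0009 + 0.0049 + 0.0841 + 0.5776 + 0.0289 + 0.2116 + 0.1369 + 0.0001 + 0.4225 = 1.4675

1.4675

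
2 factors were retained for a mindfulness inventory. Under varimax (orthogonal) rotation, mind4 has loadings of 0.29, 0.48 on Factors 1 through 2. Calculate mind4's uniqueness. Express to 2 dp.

h² = 0.29² + 0.48² = 0.0841 + 0.2304 = 0.3145
Uniqueness u² = 1 − h² = 1 − 0.3145 = 0.6855

0.69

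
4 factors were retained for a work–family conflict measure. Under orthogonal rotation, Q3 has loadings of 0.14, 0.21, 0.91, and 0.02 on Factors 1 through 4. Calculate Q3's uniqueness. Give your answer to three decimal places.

0.108

h² = 0.14² + 0.21² + 0.91² + 0.02² = 0.0196 + 0.0441 + 0.8281 + 0.0004 = 0.8922
Uniqueness u² = 1 − h² = 1 − 0.8922 = 0.1078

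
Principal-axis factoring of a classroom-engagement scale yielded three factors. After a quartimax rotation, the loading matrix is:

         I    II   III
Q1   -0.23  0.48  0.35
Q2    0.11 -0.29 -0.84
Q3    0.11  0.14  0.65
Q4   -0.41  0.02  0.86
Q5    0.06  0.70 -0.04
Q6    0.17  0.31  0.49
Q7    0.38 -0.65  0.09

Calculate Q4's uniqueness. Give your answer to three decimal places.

h² = (-0.41)² + 0.02² + 0.86² = 0.1681 + 0.0004 + 0.7396 = 0.9081
Uniqueness u² = 1 − h² = 1 − 0.9081 = 0.0919

0.092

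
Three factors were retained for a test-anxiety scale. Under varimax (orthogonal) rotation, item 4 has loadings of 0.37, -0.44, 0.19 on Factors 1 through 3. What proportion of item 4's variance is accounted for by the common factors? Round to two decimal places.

h² = 0.37² + (-0.44)² + 0.19² = 0.1369 + 0.1936 + 0.0361 = 0.3666

0.37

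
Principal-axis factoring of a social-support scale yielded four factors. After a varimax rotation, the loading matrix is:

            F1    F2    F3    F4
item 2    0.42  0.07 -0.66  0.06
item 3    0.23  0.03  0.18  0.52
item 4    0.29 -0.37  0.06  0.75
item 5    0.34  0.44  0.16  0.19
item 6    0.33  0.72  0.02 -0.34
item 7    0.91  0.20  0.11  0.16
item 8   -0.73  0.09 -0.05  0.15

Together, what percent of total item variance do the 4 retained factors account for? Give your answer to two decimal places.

SS loadings by factor: 1.8989, 0.9028, 0.5122, 1.0363; total = 4.3502.
Total variance with 7 standardized items is 7, so the solution explains 4.3502/7 = 0.6215 = 62.15%.

62.15%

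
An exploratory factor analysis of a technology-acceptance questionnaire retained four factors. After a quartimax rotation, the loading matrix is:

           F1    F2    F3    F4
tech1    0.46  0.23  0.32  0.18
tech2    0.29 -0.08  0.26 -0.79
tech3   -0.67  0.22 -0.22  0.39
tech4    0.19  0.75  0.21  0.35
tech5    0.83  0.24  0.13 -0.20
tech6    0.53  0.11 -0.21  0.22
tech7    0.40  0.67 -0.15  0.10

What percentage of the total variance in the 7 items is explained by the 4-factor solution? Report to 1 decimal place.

Communalities: 0.3993, 0.7822, 0.6978, 0.7652, 0.8034, 0.3855, 0.6414; Σh² = 4.4748.
Total variance with 7 standardized items is 7, so the solution explains 4.4748/7 = 0.6393 = 63.93%.

63.9%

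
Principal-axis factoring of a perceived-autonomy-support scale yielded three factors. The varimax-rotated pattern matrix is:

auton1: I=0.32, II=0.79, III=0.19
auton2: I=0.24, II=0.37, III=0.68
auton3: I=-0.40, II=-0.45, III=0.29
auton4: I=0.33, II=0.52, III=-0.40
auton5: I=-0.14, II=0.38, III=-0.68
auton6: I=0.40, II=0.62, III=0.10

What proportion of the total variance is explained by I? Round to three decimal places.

SS loadings for I = 0.32² + 0.24² + (-0.40)² + 0.33² + (-0.14)² + 0.40² = 0.6085
Proportion of variance = 0.6085 / 6 = 0.1014.

0.101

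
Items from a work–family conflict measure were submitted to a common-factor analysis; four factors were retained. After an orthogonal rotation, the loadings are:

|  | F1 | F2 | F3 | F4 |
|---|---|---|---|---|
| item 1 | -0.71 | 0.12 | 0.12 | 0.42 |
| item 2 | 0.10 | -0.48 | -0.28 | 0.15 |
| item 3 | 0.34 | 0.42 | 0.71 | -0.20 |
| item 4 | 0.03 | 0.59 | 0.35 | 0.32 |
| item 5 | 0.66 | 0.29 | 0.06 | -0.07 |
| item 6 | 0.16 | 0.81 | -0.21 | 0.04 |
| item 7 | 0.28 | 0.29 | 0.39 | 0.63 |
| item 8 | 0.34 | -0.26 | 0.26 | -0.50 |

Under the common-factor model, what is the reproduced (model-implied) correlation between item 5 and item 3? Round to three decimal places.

r̂ = Σ λ_i·λ_j across factors = (0.66)(0.34) + (0.29)(0.42) + (0.06)(0.71) + (-0.07)(-0.20)
  = +0.2244 +0.1218 +0.0426 +0.0140 = 0.4028

0.403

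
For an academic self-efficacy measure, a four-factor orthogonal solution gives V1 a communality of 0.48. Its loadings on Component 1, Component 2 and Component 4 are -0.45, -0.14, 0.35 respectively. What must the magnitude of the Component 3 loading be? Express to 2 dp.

0.37

Under orthogonal rotation h² = Σλ², so λ_Component 3² = h² − (0.3446) = 0.48 − 0.3446 = 0.1354.
|λ| = √0.1354 = 0.3680.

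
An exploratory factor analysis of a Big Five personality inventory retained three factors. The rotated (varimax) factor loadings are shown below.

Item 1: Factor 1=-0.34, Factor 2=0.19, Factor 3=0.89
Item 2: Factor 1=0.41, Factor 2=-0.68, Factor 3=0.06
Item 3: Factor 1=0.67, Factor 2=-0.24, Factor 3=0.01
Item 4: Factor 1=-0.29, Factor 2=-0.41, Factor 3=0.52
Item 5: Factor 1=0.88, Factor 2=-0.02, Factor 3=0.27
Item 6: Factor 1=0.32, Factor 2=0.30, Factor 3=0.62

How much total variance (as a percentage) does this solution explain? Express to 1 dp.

67.2%

Communalities: 0.9438, 0.6341, 0.5066, 0.5226, 0.8477, 0.5768; Σh² = 4.0316.
Total variance with 6 standardized items is 6, so the solution explains 4.0316/6 = 0.6719 = 67.19%.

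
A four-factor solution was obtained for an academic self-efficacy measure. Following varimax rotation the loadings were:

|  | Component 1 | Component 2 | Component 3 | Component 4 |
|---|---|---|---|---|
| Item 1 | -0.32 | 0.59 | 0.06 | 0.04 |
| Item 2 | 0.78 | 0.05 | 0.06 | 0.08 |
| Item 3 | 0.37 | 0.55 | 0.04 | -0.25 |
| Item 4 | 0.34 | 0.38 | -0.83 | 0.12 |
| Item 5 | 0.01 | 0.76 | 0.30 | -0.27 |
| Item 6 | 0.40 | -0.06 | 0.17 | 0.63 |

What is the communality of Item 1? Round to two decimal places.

h² = (-0.32)² + 0.59² + 0.06² + 0.04² = 0.1024 + 0.3481 + 0.0036 + 0.0016 = 0.4557

0.46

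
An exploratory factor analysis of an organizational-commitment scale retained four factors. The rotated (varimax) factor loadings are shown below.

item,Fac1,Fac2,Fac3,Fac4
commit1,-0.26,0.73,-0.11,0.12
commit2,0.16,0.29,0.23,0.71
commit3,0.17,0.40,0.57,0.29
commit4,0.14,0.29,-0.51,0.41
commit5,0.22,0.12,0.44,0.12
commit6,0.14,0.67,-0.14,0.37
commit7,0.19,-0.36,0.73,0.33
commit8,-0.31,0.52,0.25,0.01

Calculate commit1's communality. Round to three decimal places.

h² = (-0.26)² + 0.73² + (-0.11)² + 0.12² = 0.0676 + 0.5329 + 0.0121 + 0.0144 = 0.6270

0.627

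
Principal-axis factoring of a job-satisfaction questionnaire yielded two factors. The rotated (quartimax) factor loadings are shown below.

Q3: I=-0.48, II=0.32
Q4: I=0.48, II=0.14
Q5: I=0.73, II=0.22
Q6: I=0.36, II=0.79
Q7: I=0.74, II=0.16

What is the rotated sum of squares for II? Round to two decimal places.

0.82

SS loadings for II = 0.32² + 0.14² + 0.22² + 0.79² + 0.16² = 0.1024 + 0.0196 + 0.0484 + 0.6241 + 0.0256 = 0.8201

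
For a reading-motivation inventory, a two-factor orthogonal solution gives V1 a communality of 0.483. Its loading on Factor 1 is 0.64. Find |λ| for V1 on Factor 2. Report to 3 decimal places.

Under orthogonal rotation h² = Σλ², so λ_Factor 2² = h² − (0.4096) = 0.483 − 0.4096 = 0.0734.
|λ| = √0.0734 = 0.2709.

0.271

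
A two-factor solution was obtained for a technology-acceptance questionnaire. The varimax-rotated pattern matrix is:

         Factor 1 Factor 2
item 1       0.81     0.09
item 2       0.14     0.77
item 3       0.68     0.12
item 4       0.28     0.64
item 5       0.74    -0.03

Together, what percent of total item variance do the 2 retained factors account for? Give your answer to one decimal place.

Communalities: 0.6642, 0.6125, 0.4768, 0.4880, 0.5485; Σh² = 2.7900.
Total variance with 5 standardized items is 5, so the solution explains 2.7900/5 = 0.5580 = 55.80%.

55.8%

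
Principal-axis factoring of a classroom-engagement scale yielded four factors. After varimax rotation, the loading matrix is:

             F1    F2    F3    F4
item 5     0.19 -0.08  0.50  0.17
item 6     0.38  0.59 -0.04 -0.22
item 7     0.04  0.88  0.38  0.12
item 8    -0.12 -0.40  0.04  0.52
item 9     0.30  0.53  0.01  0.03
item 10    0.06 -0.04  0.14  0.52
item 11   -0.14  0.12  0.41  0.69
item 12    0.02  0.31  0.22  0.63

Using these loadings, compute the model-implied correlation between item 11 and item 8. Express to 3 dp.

r̂ = Σ λ_i·λ_j across factors = (-0.14)(-0.12) + (0.12)(-0.40) + (0.41)(0.04) + (0.69)(0.52)
  = +0.0168 -0.0480 +0.0164 +0.3588 = 0.3440

0.344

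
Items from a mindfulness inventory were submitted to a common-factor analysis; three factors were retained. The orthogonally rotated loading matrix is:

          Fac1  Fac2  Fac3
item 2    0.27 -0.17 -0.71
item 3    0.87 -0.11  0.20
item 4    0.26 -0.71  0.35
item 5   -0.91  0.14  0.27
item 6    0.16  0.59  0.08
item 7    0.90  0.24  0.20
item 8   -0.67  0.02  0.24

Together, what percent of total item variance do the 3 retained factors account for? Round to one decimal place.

68.9%

Communalities: 0.6059, 0.8090, 0.6942, 0.9206, 0.3801, 0.9076, 0.5069; Σh² = 4.8243.
Total variance with 7 standardized items is 7, so the solution explains 4.8243/7 = 0.6892 = 68.92%.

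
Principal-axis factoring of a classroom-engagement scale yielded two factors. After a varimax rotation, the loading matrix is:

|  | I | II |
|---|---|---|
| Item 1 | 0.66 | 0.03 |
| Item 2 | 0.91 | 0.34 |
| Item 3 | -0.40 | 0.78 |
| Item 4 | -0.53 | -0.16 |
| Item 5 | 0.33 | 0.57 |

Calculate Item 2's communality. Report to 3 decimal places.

h² = 0.91² + 0.34² = 0.8281 + 0.1156 = 0.9437

0.944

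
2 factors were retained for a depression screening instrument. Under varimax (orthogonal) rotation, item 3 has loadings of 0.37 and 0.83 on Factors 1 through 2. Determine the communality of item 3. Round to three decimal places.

0.826

h² = 0.37² + 0.83² = 0.1369 + 0.6889 = 0.8258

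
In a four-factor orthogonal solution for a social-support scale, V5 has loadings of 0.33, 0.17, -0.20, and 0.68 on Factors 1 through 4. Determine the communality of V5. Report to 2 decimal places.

0.64

h² = 0.33² + 0.17² + (-0.20)² + 0.68² = 0.1089 + 0.0289 + 0.0400 + 0.4624 = 0.6402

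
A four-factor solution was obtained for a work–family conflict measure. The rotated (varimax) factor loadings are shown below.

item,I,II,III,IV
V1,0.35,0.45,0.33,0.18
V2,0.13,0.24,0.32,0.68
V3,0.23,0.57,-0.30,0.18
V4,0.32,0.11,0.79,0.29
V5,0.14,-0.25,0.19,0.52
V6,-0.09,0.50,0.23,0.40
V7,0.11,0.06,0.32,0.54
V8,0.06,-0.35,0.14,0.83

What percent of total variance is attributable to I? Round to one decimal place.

SS loadings for I = 0.35² + 0.13² + 0.23² + 0.32² + 0.14² + (-0.09)² + 0.11² + 0.06² = 0.3381
With 8 standardized items, total variance = 8. Proportion = 0.3381/8 = 0.0423 → 4.23%.

4.2%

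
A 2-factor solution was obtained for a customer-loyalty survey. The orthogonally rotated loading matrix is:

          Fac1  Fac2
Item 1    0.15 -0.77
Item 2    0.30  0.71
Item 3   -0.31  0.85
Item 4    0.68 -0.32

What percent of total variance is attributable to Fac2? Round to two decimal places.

SS loadings for Fac2 = (-0.77)² + 0.71² + 0.85² + (-0.32)² = 1.9219
With 4 standardized items, total variance = 4. Proportion = 1.9219/4 = 0.4805 → 48.05%.

48.05%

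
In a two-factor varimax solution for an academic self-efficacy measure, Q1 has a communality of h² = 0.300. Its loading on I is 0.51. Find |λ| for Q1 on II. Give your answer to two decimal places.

Under orthogonal rotation h² = Σλ², so λ_II² = h² − (0.2601) = 0.300 − 0.2601 = 0.0399.
|λ| = √0.0399 = 0.1997.

0.20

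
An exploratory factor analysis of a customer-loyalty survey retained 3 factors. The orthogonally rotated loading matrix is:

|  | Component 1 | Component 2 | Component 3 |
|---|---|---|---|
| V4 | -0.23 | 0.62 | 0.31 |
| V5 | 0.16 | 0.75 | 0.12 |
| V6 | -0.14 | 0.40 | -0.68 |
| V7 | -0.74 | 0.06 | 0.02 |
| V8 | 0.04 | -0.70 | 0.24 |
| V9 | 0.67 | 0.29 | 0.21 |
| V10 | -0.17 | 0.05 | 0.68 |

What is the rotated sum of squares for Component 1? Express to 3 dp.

1.125

SS loadings for Component 1 = (-0.23)² + 0.16² + (-0.14)² + (-0.74)² + 0.04² + 0.67² + (-0.17)² = 0.0529 + 0.0256 + 0.0196 + 0.5476 + 0.0016 + 0.4489 + 0.0289 = 1.1251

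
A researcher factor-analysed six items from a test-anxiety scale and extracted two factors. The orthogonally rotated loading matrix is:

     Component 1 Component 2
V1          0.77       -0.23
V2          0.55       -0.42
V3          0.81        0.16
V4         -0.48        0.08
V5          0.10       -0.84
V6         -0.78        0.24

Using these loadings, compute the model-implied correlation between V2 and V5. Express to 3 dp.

r̂ = Σ λ_i·λ_j across factors = (0.55)(0.10) + (-0.42)(-0.84)
  = +0.0550 +0.3528 = 0.4078

0.408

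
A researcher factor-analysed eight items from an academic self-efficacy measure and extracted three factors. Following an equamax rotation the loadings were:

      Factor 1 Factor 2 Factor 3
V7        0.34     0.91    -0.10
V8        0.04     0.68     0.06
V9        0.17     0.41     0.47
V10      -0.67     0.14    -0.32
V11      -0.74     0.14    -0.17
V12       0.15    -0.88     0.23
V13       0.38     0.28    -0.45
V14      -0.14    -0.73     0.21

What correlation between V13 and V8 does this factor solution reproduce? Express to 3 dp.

r̂ = Σ λ_i·λ_j across factors = (0.38)(0.04) + (0.28)(0.68) + (-0.45)(0.06)
  = +0.0152 +0.1904 -0.0270 = 0.1786

0.179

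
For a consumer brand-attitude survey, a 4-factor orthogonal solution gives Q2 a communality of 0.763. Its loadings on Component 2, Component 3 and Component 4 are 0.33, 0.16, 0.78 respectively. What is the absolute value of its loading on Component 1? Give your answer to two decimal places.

Under orthogonal rotation h² = Σλ², so λ_Component 1² = h² − (0.7429) = 0.763 − 0.7429 = 0.0201.
|λ| = √0.0201 = 0.1418.

0.14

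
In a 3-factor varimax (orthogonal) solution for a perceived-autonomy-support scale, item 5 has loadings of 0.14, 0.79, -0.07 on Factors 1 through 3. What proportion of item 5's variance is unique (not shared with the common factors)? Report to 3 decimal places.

0.351

h² = 0.14² + 0.79² + (-0.07)² = 0.0196 + 0.6241 + 0.0049 = 0.6486
Uniqueness u² = 1 − h² = 1 − 0.6486 = 0.3514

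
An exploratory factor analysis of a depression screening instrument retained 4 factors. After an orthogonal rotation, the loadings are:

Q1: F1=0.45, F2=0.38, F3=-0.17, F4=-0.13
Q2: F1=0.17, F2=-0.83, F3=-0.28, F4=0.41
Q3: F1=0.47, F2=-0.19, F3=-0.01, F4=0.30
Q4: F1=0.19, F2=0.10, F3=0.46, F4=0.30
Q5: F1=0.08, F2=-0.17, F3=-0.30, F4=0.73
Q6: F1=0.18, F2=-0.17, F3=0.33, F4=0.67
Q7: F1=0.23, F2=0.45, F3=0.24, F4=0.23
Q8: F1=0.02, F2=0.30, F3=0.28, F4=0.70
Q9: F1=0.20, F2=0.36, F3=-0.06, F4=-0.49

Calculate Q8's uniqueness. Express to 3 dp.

0.341

h² = 0.02² + 0.30² + 0.28² + 0.70² = 0.0004 + 0.0900 + 0.0784 + 0.4900 = 0.6588
Uniqueness u² = 1 − h² = 1 − 0.6588 = 0.3412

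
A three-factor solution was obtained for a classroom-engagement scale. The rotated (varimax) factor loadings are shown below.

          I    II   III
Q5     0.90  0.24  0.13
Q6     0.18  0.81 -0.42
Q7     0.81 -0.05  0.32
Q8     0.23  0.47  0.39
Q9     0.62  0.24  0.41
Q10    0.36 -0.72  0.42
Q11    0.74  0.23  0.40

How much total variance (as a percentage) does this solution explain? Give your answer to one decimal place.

73.3%

SS loadings by factor: 2.6130, 1.5660, 0.9523; total = 5.1313.
Total variance with 7 standardized items is 7, so the solution explains 5.1313/7 = 0.7330 = 73.30%.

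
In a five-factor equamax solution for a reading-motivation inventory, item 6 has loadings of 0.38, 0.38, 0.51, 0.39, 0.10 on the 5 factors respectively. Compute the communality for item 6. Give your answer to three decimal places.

0.711

h² = 0.38² + 0.38² + 0.51² + 0.39² + 0.10² = 0.1444 + 0.1444 + 0.2601 + 0.1521 + 0.0100 = 0.7110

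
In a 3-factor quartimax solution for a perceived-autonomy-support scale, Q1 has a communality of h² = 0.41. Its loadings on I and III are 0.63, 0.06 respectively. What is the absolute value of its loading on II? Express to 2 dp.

Under orthogonal rotation h² = Σλ², so λ_II² = h² − (0.4005) = 0.41 − 0.4005 = 0.0095.
|λ| = √0.0095 = 0.0975.

0.10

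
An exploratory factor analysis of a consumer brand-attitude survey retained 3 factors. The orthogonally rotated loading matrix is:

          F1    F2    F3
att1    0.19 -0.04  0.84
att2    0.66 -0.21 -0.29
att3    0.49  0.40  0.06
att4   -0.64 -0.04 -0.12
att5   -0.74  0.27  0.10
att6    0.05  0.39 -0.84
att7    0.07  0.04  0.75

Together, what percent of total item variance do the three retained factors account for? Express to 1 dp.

59.9%

SS loadings by factor: 1.6764, 0.4339, 2.0858; total = 4.1961.
Total variance with 7 standardized items is 7, so the solution explains 4.1961/7 = 0.5994 = 59.94%.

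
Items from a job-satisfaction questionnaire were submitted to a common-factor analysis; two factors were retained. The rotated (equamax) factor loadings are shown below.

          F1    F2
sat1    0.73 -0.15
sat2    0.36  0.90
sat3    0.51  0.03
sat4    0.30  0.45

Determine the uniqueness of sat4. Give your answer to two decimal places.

h² = 0.30² + 0.45² = 0.0900 + 0.2025 = 0.2925
Uniqueness u² = 1 − h² = 1 − 0.2925 = 0.7075

0.71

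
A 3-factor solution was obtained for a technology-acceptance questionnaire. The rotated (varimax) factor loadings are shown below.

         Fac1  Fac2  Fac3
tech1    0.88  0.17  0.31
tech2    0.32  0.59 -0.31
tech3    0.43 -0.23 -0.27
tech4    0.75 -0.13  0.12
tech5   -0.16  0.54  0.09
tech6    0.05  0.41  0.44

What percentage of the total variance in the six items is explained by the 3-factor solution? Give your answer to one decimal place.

SS loadings by factor: 1.6523, 0.9065, 0.4812; total = 3.0400.
Total variance with 6 standardized items is 6, so the solution explains 3.0400/6 = 0.5067 = 50.67%.

50.7%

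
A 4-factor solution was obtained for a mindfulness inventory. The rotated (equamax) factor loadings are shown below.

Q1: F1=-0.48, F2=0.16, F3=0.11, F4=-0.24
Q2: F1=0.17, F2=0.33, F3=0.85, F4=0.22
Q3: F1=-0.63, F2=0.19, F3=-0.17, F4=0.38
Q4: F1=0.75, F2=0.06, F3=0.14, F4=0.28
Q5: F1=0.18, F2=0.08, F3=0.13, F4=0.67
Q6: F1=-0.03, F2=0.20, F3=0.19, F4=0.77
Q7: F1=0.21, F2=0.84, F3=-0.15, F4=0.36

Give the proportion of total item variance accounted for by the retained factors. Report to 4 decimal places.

0.6544

Communalities: 0.3257, 0.9087, 0.6063, 0.6641, 0.5046, 0.6699, 0.9018; Σh² = 4.5811.
Total variance with 7 standardized items is 7, so the solution explains 4.5811/7 = 0.6544.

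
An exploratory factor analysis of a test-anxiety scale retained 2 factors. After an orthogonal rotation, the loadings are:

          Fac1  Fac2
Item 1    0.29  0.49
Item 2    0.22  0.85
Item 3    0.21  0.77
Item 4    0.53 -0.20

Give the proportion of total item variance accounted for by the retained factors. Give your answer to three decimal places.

SS loadings by factor: 0.4575, 1.5955; total = 2.0530.
Total variance with 4 standardized items is 4, so the solution explains 2.0530/4 = 0.5132.

0.513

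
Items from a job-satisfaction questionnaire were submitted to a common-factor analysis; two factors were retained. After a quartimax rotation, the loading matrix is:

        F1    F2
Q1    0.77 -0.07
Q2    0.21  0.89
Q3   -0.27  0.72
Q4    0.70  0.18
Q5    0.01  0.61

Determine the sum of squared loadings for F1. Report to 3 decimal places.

1.200

SS loadings for F1 = 0.77² + 0.21² + (-0.27)² + 0.70² + 0.01² = 0.5929 + 0.0441 + 0.0729 + 0.4900 + 0.0001 = 1.2000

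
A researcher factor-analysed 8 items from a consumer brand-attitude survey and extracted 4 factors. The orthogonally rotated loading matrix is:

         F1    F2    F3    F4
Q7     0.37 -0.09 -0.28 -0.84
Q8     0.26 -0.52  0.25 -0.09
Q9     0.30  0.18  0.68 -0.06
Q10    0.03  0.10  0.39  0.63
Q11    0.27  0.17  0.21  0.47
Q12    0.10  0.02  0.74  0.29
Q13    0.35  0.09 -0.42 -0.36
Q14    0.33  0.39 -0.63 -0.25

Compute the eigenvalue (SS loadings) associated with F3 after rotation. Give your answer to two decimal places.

1.92

SS loadings for F3 = (-0.28)² + 0.25² + 0.68² + 0.39² + 0.21² + 0.74² + (-0.42)² + (-0.63)² = 0.0784 + 0.0625 + 0.4624 + 0.1521 + 0.0441 + 0.5476 + 0.1764 + 0.3969 = 1.9204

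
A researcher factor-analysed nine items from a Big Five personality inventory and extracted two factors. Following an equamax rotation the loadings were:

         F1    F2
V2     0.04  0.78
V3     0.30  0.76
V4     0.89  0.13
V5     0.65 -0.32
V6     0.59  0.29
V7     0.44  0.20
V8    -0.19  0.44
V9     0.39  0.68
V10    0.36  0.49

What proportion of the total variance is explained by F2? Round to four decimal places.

0.2584

SS loadings for F2 = 0.78² + 0.76² + 0.13² + (-0.32)² + 0.29² + 0.20² + 0.44² + 0.68² + 0.49² = 2.3255
Proportion of variance = 2.3255 / 9 = 0.2584.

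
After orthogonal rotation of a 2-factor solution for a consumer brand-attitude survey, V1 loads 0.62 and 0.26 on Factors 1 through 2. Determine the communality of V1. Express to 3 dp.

0.452

h² = 0.62² + 0.26² = 0.3844 + 0.0676 = 0.4520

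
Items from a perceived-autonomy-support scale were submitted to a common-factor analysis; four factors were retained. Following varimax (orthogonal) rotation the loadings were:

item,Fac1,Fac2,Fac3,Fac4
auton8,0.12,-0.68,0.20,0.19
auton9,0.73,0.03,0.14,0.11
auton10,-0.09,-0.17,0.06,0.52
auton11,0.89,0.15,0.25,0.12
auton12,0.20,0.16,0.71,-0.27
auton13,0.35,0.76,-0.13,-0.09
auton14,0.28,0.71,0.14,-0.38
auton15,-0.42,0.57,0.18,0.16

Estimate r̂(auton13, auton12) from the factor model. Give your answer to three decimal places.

r̂ = Σ λ_i·λ_j across factors = (0.35)(0.20) + (0.76)(0.16) + (-0.13)(0.71) + (-0.09)(-0.27)
  = +0.0700 +0.1216 -0.0923 +0.0243 = 0.1236

0.124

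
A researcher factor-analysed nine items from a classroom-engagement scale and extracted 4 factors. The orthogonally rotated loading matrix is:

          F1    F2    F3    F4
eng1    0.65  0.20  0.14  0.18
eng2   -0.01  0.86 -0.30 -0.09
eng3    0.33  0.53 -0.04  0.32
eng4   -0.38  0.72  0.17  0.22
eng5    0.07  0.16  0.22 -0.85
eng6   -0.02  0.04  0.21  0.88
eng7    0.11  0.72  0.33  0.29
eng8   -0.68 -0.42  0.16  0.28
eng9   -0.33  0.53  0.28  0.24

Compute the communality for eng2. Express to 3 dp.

0.838

h² = (-0.01)² + 0.86² + (-0.30)² + (-0.09)² = 0.0001 + 0.7396 + 0.0900 + 0.0081 = 0.8378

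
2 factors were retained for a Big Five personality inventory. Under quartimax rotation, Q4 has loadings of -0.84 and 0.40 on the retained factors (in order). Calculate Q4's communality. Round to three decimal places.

0.866

h² = (-0.84)² + 0.40² = 0.7056 + 0.1600 = 0.8656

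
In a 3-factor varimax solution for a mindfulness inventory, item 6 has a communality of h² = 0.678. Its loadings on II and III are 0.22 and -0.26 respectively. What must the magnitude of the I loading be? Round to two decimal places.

0.75

Under orthogonal rotation h² = Σλ², so λ_I² = h² − (0.1160) = 0.678 − 0.1160 = 0.5620.
|λ| = √0.5620 = 0.7497.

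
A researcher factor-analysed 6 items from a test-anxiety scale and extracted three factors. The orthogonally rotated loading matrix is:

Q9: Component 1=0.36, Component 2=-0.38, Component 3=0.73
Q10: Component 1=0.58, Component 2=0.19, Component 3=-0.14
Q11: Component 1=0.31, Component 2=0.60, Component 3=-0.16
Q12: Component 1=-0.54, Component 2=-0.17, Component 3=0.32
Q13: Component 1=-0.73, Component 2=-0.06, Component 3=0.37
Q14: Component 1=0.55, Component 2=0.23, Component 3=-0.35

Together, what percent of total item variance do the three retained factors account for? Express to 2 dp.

SS loadings by factor: 1.6891, 0.6259, 0.9399; total = 3.2549.
Total variance with 6 standardized items is 6, so the solution explains 3.2549/6 = 0.5425 = 54.25%.

54.25%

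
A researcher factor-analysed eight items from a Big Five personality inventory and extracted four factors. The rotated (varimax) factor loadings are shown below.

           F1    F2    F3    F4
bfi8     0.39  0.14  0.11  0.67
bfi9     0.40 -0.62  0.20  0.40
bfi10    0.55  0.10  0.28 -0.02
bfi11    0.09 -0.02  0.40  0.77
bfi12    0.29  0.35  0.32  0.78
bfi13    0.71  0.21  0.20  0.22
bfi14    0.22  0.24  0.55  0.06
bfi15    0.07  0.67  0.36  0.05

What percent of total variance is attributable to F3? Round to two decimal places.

10.81%

SS loadings for F3 = 0.11² + 0.20² + 0.28² + 0.40² + 0.32² + 0.20² + 0.55² + 0.36² = 0.8650
With 8 standardized items, total variance = 8. Proportion = 0.8650/8 = 0.1081 → 10.81%.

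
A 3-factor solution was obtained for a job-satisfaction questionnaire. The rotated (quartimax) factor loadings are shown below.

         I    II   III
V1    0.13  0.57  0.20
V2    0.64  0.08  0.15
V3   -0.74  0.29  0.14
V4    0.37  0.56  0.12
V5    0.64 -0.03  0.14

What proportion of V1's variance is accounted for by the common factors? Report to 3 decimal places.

h² = 0.13² + 0.57² + 0.20² = 0.0169 + 0.3249 + 0.0400 = 0.3818

0.382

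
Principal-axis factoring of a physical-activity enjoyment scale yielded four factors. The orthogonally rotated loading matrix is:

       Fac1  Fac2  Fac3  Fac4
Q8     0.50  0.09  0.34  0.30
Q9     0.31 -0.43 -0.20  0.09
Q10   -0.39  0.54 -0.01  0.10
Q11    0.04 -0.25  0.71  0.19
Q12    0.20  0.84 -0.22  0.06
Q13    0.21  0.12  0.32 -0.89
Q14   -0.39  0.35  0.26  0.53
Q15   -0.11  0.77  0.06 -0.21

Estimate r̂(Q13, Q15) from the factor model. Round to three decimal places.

0.275

r̂ = Σ λ_i·λ_j across factors = (0.21)(-0.11) + (0.12)(0.77) + (0.32)(0.06) + (-0.89)(-0.21)
  = -0.0231 +0.0924 +0.0192 +0.1869 = 0.2754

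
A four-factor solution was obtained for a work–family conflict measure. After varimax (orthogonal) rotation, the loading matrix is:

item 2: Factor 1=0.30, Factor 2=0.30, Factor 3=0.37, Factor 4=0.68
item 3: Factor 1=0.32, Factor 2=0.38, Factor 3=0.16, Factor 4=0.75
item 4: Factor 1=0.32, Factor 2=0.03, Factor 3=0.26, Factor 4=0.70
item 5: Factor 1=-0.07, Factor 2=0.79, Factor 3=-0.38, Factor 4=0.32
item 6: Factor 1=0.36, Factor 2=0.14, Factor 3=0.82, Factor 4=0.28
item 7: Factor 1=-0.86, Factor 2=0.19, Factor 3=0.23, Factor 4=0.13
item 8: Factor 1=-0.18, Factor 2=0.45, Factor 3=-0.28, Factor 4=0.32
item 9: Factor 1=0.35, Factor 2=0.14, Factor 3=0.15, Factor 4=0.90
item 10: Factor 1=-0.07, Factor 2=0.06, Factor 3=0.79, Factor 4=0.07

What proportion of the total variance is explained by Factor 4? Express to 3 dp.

SS loadings for Factor 4 = 0.68² + 0.75² + 0.70² + 0.32² + 0.28² + 0.13² + 0.32² + 0.90² + 0.07² = 2.6299
Proportion of variance = 2.6299 / 9 = 0.2922.

0.292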